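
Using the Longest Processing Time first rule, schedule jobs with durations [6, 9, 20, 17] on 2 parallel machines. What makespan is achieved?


Sort jobs in decreasing order (LPT): [20, 17, 9, 6]
Assign each job to the least loaded machine:
  Machine 1: jobs [20, 6], load = 26
  Machine 2: jobs [17, 9], load = 26
Makespan = max load = 26

26


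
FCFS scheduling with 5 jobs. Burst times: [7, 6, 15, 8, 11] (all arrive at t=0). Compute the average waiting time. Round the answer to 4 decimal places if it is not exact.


FCFS order (as given): [7, 6, 15, 8, 11]
Waiting times:
  Job 1: wait = 0
  Job 2: wait = 7
  Job 3: wait = 13
  Job 4: wait = 28
  Job 5: wait = 36
Sum of waiting times = 84
Average waiting time = 84/5 = 16.8

16.8


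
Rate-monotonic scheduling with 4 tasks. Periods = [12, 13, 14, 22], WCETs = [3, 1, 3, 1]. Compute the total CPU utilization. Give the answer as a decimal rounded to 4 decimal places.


Compute individual utilizations (exact fractions):
  Task 1: C/T = 3/12 = 1/4 (approx. 0.25)
  Task 2: C/T = 1/13 (approx. 0.0769)
  Task 3: C/T = 3/14 (approx. 0.2143)
  Task 4: C/T = 1/22 (approx. 0.0455)
Total utilization U = 1/4 + 1/13 + 3/14 + 1/22 = 2349/4004
Rounded to 4 decimal places: U = 0.5867
RM (Liu & Layland) bound for 4 tasks = 0.756828; compare with U = 2349/4004 (approx. 0.586663)
U <= bound, so schedulable by RM sufficient condition.

0.5867


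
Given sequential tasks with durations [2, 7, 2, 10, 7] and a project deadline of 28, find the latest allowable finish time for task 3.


LF(activity 3) = deadline - sum of successor durations
Successors: activities 4 through 5 with durations [10, 7]
Sum of successor durations = 17
LF = 28 - 17 = 11

11


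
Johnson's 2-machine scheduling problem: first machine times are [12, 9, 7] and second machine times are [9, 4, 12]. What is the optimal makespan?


Apply Johnson's rule:
  Group 1 (a <= b): [(3, 7, 12)]
  Group 2 (a > b): [(1, 12, 9), (2, 9, 4)]
Optimal job order: [3, 1, 2]
Schedule:
  Job 3: M1 done at 7, M2 done at 19
  Job 1: M1 done at 19, M2 done at 28
  Job 2: M1 done at 28, M2 done at 32
Makespan = 32

32


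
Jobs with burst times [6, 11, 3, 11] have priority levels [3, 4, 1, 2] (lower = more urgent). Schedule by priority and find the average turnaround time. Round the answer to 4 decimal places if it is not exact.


Sort by priority (ascending = highest first):
Order: [(1, 3), (2, 11), (3, 6), (4, 11)]
Completion times:
  Priority 1, burst=3, C=3
  Priority 2, burst=11, C=14
  Priority 3, burst=6, C=20
  Priority 4, burst=11, C=31
Average turnaround = 68/4 = 17.0

17.0


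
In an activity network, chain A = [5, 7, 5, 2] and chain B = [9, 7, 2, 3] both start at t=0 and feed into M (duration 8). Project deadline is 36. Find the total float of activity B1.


Forward pass: ES(B1) = sum of predecessors on chain B = 0
EF = ES + duration = 0 + 9 = 9
Backward pass: LF(M) = deadline = 36; LS(M) = 36 - 8 = 28
LF(B1) = LS(M) - sum(successors on chain B) = 28 - 12 = 16
LS = LF - duration = 16 - 9 = 7
Total float = LS - ES = 7 - 0 = 7

7


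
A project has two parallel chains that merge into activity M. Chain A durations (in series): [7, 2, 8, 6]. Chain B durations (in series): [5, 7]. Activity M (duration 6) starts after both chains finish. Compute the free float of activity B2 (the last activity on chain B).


ES(B2) = sum of predecessors on chain B = 5
EF(B2) = ES + duration = 5 + 7 = 12
Successor of B2 is M. ES(M) = max(sum(A), sum(B)) = max(23, 12) = 23
Free float = ES(successor) - EF(current) = 23 - 12 = 11

11


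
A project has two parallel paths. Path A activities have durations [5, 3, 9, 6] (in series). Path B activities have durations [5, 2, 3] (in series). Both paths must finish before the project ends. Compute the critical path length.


Path A total = 5 + 3 + 9 + 6 = 23
Path B total = 5 + 2 + 3 = 10
Critical path = longest path = max(23, 10) = 23

23


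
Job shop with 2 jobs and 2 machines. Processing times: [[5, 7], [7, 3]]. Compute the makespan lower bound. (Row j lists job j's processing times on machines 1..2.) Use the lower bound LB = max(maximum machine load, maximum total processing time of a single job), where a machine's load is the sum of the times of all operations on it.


Machine loads:
  Machine 1: 5 + 7 = 12
  Machine 2: 7 + 3 = 10
Max machine load = 12
Job totals:
  Job 1: 12
  Job 2: 10
Max job total = 12
Lower bound = max(12, 12) = 12

12


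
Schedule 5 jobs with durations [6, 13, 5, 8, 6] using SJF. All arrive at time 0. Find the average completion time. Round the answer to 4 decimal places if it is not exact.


SJF order (ascending): [5, 6, 6, 8, 13]
Completion times:
  Job 1: burst=5, C=5
  Job 2: burst=6, C=11
  Job 3: burst=6, C=17
  Job 4: burst=8, C=25
  Job 5: burst=13, C=38
Average completion = 96/5 = 19.2

19.2


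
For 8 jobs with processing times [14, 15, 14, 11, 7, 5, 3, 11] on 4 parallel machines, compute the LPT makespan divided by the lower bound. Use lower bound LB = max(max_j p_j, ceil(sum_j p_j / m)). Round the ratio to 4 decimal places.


LPT order: [15, 14, 14, 11, 11, 7, 5, 3]
Machine loads after assignment: [18, 21, 19, 22]
LPT makespan = 22
Lower bound = max(max_job, ceil(total/4)) = max(15, 20) = 20
Ratio = 22 / 20 = 1.1

1.1


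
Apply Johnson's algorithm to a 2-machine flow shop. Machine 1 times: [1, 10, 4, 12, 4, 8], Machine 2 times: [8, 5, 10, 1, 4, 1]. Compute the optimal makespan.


Apply Johnson's rule:
  Group 1 (a <= b): [(1, 1, 8), (3, 4, 10), (5, 4, 4)]
  Group 2 (a > b): [(2, 10, 5), (4, 12, 1), (6, 8, 1)]
Optimal job order: [1, 3, 5, 2, 4, 6]
Schedule:
  Job 1: M1 done at 1, M2 done at 9
  Job 3: M1 done at 5, M2 done at 19
  Job 5: M1 done at 9, M2 done at 23
  Job 2: M1 done at 19, M2 done at 28
  Job 4: M1 done at 31, M2 done at 32
  Job 6: M1 done at 39, M2 done at 40
Makespan = 40

40


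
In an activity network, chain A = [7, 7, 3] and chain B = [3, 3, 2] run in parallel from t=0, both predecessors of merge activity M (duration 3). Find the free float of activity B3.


ES(B3) = sum of predecessors on chain B = 6
EF(B3) = ES + duration = 6 + 2 = 8
Successor of B3 is M. ES(M) = max(sum(A), sum(B)) = max(17, 8) = 17
Free float = ES(successor) - EF(current) = 17 - 8 = 9

9


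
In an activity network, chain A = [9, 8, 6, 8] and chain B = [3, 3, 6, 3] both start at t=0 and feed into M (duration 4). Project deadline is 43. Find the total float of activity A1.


Forward pass: ES(A1) = sum of predecessors on chain A = 0
EF = ES + duration = 0 + 9 = 9
Backward pass: LF(M) = deadline = 43; LS(M) = 43 - 4 = 39
LF(A1) = LS(M) - sum(successors on chain A) = 39 - 22 = 17
LS = LF - duration = 17 - 9 = 8
Total float = LS - ES = 8 - 0 = 8

8


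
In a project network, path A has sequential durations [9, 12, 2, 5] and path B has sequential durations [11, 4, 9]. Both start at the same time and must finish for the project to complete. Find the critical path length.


Path A total = 9 + 12 + 2 + 5 = 28
Path B total = 11 + 4 + 9 = 24
Critical path = longest path = max(28, 24) = 28

28


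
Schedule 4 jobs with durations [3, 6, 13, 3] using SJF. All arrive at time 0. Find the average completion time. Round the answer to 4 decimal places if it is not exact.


SJF order (ascending): [3, 3, 6, 13]
Completion times:
  Job 1: burst=3, C=3
  Job 2: burst=3, C=6
  Job 3: burst=6, C=12
  Job 4: burst=13, C=25
Average completion = 46/4 = 11.5

11.5


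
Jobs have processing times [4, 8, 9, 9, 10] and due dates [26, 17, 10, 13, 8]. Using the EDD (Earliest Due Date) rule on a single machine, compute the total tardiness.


Sort by due date (EDD order): [(10, 8), (9, 10), (9, 13), (8, 17), (4, 26)]
Compute completion times and tardiness:
  Job 1: p=10, d=8, C=10, tardiness=max(0,10-8)=2
  Job 2: p=9, d=10, C=19, tardiness=max(0,19-10)=9
  Job 3: p=9, d=13, C=28, tardiness=max(0,28-13)=15
  Job 4: p=8, d=17, C=36, tardiness=max(0,36-17)=19
  Job 5: p=4, d=26, C=40, tardiness=max(0,40-26)=14
Total tardiness = 59

59


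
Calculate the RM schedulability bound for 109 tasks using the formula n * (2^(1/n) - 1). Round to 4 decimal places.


Compute 2^(1/109) = 1.0063794108
Subtract 1: 1.0063794108 - 1 = 0.0063794108
Multiply by n: 109 * 0.0063794108 = 0.6953557772
Round to 4 dp: 0.6954

0.6954


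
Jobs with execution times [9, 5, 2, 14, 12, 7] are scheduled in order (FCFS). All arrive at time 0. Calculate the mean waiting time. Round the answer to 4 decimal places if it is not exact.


FCFS order (as given): [9, 5, 2, 14, 12, 7]
Waiting times:
  Job 1: wait = 0
  Job 2: wait = 9
  Job 3: wait = 14
  Job 4: wait = 16
  Job 5: wait = 30
  Job 6: wait = 42
Sum of waiting times = 111
Average waiting time = 111/6 = 18.5

18.5


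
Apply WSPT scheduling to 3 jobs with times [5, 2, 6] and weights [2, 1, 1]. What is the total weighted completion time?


Compute p/w ratios and sort ascending (WSPT): [(2, 1), (5, 2), (6, 1)]
Compute weighted completion times:
  Job (p=2,w=1): C=2, w*C=1*2=2
  Job (p=5,w=2): C=7, w*C=2*7=14
  Job (p=6,w=1): C=13, w*C=1*13=13
Total weighted completion time = 29

29


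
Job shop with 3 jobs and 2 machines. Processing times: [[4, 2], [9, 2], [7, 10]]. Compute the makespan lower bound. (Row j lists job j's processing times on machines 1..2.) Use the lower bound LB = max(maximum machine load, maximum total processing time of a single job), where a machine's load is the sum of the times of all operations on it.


Machine loads:
  Machine 1: 4 + 9 + 7 = 20
  Machine 2: 2 + 2 + 10 = 14
Max machine load = 20
Job totals:
  Job 1: 6
  Job 2: 11
  Job 3: 17
Max job total = 17
Lower bound = max(20, 17) = 20

20


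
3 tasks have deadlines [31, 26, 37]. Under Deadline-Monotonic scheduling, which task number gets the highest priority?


Sort tasks by relative deadline (ascending):
  Task 2: deadline = 26
  Task 1: deadline = 31
  Task 3: deadline = 37
Priority order (highest first): [2, 1, 3]
Highest priority task = 2

2


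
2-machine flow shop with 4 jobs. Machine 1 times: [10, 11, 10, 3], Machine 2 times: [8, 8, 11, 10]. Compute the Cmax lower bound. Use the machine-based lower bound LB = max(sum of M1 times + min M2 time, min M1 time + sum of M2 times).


LB1 = sum(M1 times) + min(M2 times) = 34 + 8 = 42
LB2 = min(M1 times) + sum(M2 times) = 3 + 37 = 40
Lower bound = max(LB1, LB2) = max(42, 40) = 42

42


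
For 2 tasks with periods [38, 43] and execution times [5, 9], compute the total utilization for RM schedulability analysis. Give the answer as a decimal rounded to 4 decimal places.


Compute individual utilizations (exact fractions):
  Task 1: C/T = 5/38 (approx. 0.1316)
  Task 2: C/T = 9/43 (approx. 0.2093)
Total utilization U = 5/38 + 9/43 = 557/1634
Rounded to 4 decimal places: U = 0.3409
RM (Liu & Layland) bound for 2 tasks = 0.828427; compare with U = 557/1634 (approx. 0.340881)
U <= bound, so schedulable by RM sufficient condition.

0.3409


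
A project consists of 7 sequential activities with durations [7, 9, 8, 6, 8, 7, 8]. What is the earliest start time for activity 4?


Activity 4 starts after activities 1 through 3 complete.
Predecessor durations: [7, 9, 8]
ES = 7 + 9 + 8 = 24

24


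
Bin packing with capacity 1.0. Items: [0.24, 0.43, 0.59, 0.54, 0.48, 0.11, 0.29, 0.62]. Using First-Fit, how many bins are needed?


Place items sequentially using First-Fit:
  Item 0.24 -> new Bin 1
  Item 0.43 -> Bin 1 (now 0.67)
  Item 0.59 -> new Bin 2
  Item 0.54 -> new Bin 3
  Item 0.48 -> new Bin 4
  Item 0.11 -> Bin 1 (now 0.78)
  Item 0.29 -> Bin 2 (now 0.88)
  Item 0.62 -> new Bin 5
Total bins used = 5

5


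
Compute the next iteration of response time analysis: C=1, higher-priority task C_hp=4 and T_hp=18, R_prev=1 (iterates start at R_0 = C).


R_next = C + ceil(R_prev / T_hp) * C_hp
ceil(1 / 18) = ceil(0.0556) = 1
Interference = 1 * 4 = 4
R_next = 1 + 4 = 5

5


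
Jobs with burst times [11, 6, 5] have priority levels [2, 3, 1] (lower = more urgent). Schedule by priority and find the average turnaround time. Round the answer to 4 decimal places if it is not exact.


Sort by priority (ascending = highest first):
Order: [(1, 5), (2, 11), (3, 6)]
Completion times:
  Priority 1, burst=5, C=5
  Priority 2, burst=11, C=16
  Priority 3, burst=6, C=22
Average turnaround = 43/3 = 14.3333

14.3333


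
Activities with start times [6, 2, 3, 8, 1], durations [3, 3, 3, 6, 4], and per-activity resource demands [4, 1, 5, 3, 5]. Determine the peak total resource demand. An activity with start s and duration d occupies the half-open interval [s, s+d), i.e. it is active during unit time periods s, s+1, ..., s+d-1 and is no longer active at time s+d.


Each activity i is active on [start_i, start_i + duration_i).
Compute total resource usage per time slot:
  t=0: active resources = [], total = 0
  t=1: active resources = [5], total = 5
  t=2: active resources = [1, 5], total = 6
  t=3: active resources = [1, 5, 5], total = 11
  t=4: active resources = [1, 5, 5], total = 11
  t=5: active resources = [5], total = 5
  t=6: active resources = [4], total = 4
  t=7: active resources = [4], total = 4
  t=8: active resources = [4, 3], total = 7
  t=9: active resources = [3], total = 3
  t=10: active resources = [3], total = 3
  t=11: active resources = [3], total = 3
  t=12: active resources = [3], total = 3
  t=13: active resources = [3], total = 3
Peak resource demand = 11

11


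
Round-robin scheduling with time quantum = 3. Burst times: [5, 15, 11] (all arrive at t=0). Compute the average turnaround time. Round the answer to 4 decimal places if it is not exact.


Time quantum = 3
Execution trace:
  J1 runs 3 units, time = 3
  J2 runs 3 units, time = 6
  J3 runs 3 units, time = 9
  J1 runs 2 units, time = 11
  J2 runs 3 units, time = 14
  J3 runs 3 units, time = 17
  J2 runs 3 units, time = 20
  J3 runs 3 units, time = 23
  J2 runs 3 units, time = 26
  J3 runs 2 units, time = 28
  J2 runs 3 units, time = 31
Finish times: [11, 31, 28]
Average turnaround = 70/3 = 23.3333

23.3333


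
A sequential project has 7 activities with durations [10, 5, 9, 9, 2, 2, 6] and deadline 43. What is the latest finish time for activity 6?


LF(activity 6) = deadline - sum of successor durations
Successors: activities 7 through 7 with durations [6]
Sum of successor durations = 6
LF = 43 - 6 = 37

37


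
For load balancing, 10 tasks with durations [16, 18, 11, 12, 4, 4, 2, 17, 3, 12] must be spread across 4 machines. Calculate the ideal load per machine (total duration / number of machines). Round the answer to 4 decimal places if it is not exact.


Total processing time = 16 + 18 + 11 + 12 + 4 + 4 + 2 + 17 + 3 + 12 = 99
Number of machines = 4
Ideal balanced load = 99 / 4 = 24.75

24.75


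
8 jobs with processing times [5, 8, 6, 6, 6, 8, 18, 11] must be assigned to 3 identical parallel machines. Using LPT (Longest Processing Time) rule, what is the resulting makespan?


Sort jobs in decreasing order (LPT): [18, 11, 8, 8, 6, 6, 6, 5]
Assign each job to the least loaded machine:
  Machine 1: jobs [18, 5], load = 23
  Machine 2: jobs [11, 6, 6], load = 23
  Machine 3: jobs [8, 8, 6], load = 22
Makespan = max load = 23

23


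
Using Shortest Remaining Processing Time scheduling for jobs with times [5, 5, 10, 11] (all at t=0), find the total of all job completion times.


Since all jobs arrive at t=0, SRPT equals SPT ordering.
SPT order: [5, 5, 10, 11]
Completion times:
  Job 1: p=5, C=5
  Job 2: p=5, C=10
  Job 3: p=10, C=20
  Job 4: p=11, C=31
Total completion time = 5 + 10 + 20 + 31 = 66

66


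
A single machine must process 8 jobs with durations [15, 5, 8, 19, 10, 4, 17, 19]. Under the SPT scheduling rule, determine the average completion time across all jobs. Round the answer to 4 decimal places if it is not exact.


Sort jobs by processing time (SPT order): [4, 5, 8, 10, 15, 17, 19, 19]
Compute completion times sequentially:
  Job 1: processing = 4, completes at 4
  Job 2: processing = 5, completes at 9
  Job 3: processing = 8, completes at 17
  Job 4: processing = 10, completes at 27
  Job 5: processing = 15, completes at 42
  Job 6: processing = 17, completes at 59
  Job 7: processing = 19, completes at 78
  Job 8: processing = 19, completes at 97
Sum of completion times = 333
Average completion time = 333/8 = 41.625

41.625


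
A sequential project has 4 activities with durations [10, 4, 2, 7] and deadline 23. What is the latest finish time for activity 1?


LF(activity 1) = deadline - sum of successor durations
Successors: activities 2 through 4 with durations [4, 2, 7]
Sum of successor durations = 13
LF = 23 - 13 = 10

10


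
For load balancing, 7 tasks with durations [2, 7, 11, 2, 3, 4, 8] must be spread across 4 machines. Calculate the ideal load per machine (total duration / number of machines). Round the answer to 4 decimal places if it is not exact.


Total processing time = 2 + 7 + 11 + 2 + 3 + 4 + 8 = 37
Number of machines = 4
Ideal balanced load = 37 / 4 = 9.25

9.25


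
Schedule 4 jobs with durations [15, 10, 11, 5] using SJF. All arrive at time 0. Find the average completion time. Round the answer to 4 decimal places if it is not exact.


SJF order (ascending): [5, 10, 11, 15]
Completion times:
  Job 1: burst=5, C=5
  Job 2: burst=10, C=15
  Job 3: burst=11, C=26
  Job 4: burst=15, C=41
Average completion = 87/4 = 21.75

21.75


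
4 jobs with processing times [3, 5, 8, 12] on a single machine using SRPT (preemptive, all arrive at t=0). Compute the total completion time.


Since all jobs arrive at t=0, SRPT equals SPT ordering.
SPT order: [3, 5, 8, 12]
Completion times:
  Job 1: p=3, C=3
  Job 2: p=5, C=8
  Job 3: p=8, C=16
  Job 4: p=12, C=28
Total completion time = 3 + 8 + 16 + 28 = 55

55


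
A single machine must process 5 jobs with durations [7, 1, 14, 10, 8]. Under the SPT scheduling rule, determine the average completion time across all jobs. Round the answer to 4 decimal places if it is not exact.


Sort jobs by processing time (SPT order): [1, 7, 8, 10, 14]
Compute completion times sequentially:
  Job 1: processing = 1, completes at 1
  Job 2: processing = 7, completes at 8
  Job 3: processing = 8, completes at 16
  Job 4: processing = 10, completes at 26
  Job 5: processing = 14, completes at 40
Sum of completion times = 91
Average completion time = 91/5 = 18.2

18.2


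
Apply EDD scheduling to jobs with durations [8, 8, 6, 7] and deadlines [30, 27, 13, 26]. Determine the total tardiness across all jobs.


Sort by due date (EDD order): [(6, 13), (7, 26), (8, 27), (8, 30)]
Compute completion times and tardiness:
  Job 1: p=6, d=13, C=6, tardiness=max(0,6-13)=0
  Job 2: p=7, d=26, C=13, tardiness=max(0,13-26)=0
  Job 3: p=8, d=27, C=21, tardiness=max(0,21-27)=0
  Job 4: p=8, d=30, C=29, tardiness=max(0,29-30)=0
Total tardiness = 0

0


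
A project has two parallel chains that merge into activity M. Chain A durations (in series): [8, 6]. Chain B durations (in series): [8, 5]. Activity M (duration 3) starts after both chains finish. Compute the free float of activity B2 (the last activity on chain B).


ES(B2) = sum of predecessors on chain B = 8
EF(B2) = ES + duration = 8 + 5 = 13
Successor of B2 is M. ES(M) = max(sum(A), sum(B)) = max(14, 13) = 14
Free float = ES(successor) - EF(current) = 14 - 13 = 1

1


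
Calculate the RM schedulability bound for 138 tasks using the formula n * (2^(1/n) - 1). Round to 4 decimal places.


Compute 2^(1/138) = 1.0050354411
Subtract 1: 1.0050354411 - 1 = 0.0050354411
Multiply by n: 138 * 0.0050354411 = 0.6948908718
Round to 4 dp: 0.6949

0.6949


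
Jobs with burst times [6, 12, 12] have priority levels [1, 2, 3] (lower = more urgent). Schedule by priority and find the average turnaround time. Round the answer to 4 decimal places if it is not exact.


Sort by priority (ascending = highest first):
Order: [(1, 6), (2, 12), (3, 12)]
Completion times:
  Priority 1, burst=6, C=6
  Priority 2, burst=12, C=18
  Priority 3, burst=12, C=30
Average turnaround = 54/3 = 18.0

18.0


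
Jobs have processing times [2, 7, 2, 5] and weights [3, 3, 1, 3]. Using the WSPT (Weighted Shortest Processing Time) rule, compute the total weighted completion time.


Compute p/w ratios and sort ascending (WSPT): [(2, 3), (5, 3), (2, 1), (7, 3)]
Compute weighted completion times:
  Job (p=2,w=3): C=2, w*C=3*2=6
  Job (p=5,w=3): C=7, w*C=3*7=21
  Job (p=2,w=1): C=9, w*C=1*9=9
  Job (p=7,w=3): C=16, w*C=3*16=48
Total weighted completion time = 84

84


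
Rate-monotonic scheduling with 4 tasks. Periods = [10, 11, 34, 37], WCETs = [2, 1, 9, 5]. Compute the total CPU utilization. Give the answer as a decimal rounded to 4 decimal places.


Compute individual utilizations (exact fractions):
  Task 1: C/T = 2/10 = 1/5 (approx. 0.2)
  Task 2: C/T = 1/11 (approx. 0.0909)
  Task 3: C/T = 9/34 (approx. 0.2647)
  Task 4: C/T = 5/37 (approx. 0.1351)
Total utilization U = 1/5 + 1/11 + 9/34 + 5/37 = 47793/69190
Rounded to 4 decimal places: U = 0.6908
RM (Liu & Layland) bound for 4 tasks = 0.756828; compare with U = 47793/69190 (approx. 0.690750)
U <= bound, so schedulable by RM sufficient condition.

0.6908


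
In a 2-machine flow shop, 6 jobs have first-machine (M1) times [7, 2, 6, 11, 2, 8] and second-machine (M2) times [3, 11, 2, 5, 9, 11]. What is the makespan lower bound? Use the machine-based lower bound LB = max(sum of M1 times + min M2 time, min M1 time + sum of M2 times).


LB1 = sum(M1 times) + min(M2 times) = 36 + 2 = 38
LB2 = min(M1 times) + sum(M2 times) = 2 + 41 = 43
Lower bound = max(LB1, LB2) = max(38, 43) = 43

43


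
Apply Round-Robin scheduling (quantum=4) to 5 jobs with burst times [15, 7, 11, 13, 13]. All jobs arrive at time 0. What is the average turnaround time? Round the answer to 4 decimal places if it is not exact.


Time quantum = 4
Execution trace:
  J1 runs 4 units, time = 4
  J2 runs 4 units, time = 8
  J3 runs 4 units, time = 12
  J4 runs 4 units, time = 16
  J5 runs 4 units, time = 20
  J1 runs 4 units, time = 24
  J2 runs 3 units, time = 27
  J3 runs 4 units, time = 31
  J4 runs 4 units, time = 35
  J5 runs 4 units, time = 39
  J1 runs 4 units, time = 43
  J3 runs 3 units, time = 46
  J4 runs 4 units, time = 50
  J5 runs 4 units, time = 54
  J1 runs 3 units, time = 57
  J4 runs 1 units, time = 58
  J5 runs 1 units, time = 59
Finish times: [57, 27, 46, 58, 59]
Average turnaround = 247/5 = 49.4

49.4


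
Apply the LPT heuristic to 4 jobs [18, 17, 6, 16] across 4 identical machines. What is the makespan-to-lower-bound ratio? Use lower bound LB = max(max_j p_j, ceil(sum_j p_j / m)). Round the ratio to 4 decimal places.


LPT order: [18, 17, 16, 6]
Machine loads after assignment: [18, 17, 16, 6]
LPT makespan = 18
Lower bound = max(max_job, ceil(total/4)) = max(18, 15) = 18
Ratio = 18 / 18 = 1.0

1.0


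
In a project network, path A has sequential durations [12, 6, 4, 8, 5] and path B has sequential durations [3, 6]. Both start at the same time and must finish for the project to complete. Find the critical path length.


Path A total = 12 + 6 + 4 + 8 + 5 = 35
Path B total = 3 + 6 = 9
Critical path = longest path = max(35, 9) = 35

35


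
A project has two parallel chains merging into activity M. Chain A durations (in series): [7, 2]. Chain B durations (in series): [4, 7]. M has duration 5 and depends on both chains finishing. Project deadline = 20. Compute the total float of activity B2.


Forward pass: ES(B2) = sum of predecessors on chain B = 4
EF = ES + duration = 4 + 7 = 11
Backward pass: LF(M) = deadline = 20; LS(M) = 20 - 5 = 15
LF(B2) = LS(M) - sum(successors on chain B) = 15 - 0 = 15
LS = LF - duration = 15 - 7 = 8
Total float = LS - ES = 8 - 4 = 4

4


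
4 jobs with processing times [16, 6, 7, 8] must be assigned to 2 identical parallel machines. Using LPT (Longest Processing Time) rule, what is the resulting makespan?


Sort jobs in decreasing order (LPT): [16, 8, 7, 6]
Assign each job to the least loaded machine:
  Machine 1: jobs [16], load = 16
  Machine 2: jobs [8, 7, 6], load = 21
Makespan = max load = 21

21


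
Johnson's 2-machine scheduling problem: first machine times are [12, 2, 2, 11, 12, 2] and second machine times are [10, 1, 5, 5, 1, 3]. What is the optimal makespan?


Apply Johnson's rule:
  Group 1 (a <= b): [(3, 2, 5), (6, 2, 3)]
  Group 2 (a > b): [(1, 12, 10), (4, 11, 5), (2, 2, 1), (5, 12, 1)]
Optimal job order: [3, 6, 1, 4, 2, 5]
Schedule:
  Job 3: M1 done at 2, M2 done at 7
  Job 6: M1 done at 4, M2 done at 10
  Job 1: M1 done at 16, M2 done at 26
  Job 4: M1 done at 27, M2 done at 32
  Job 2: M1 done at 29, M2 done at 33
  Job 5: M1 done at 41, M2 done at 42
Makespan = 42

42


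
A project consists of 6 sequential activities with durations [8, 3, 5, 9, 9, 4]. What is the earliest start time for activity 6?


Activity 6 starts after activities 1 through 5 complete.
Predecessor durations: [8, 3, 5, 9, 9]
ES = 8 + 3 + 5 + 9 + 9 = 34

34


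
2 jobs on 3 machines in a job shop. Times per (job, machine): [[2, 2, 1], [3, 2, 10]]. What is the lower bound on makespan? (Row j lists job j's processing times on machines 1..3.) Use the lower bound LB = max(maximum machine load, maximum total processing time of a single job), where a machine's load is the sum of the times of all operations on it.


Machine loads:
  Machine 1: 2 + 3 = 5
  Machine 2: 2 + 2 = 4
  Machine 3: 1 + 10 = 11
Max machine load = 11
Job totals:
  Job 1: 5
  Job 2: 15
Max job total = 15
Lower bound = max(11, 15) = 15

15


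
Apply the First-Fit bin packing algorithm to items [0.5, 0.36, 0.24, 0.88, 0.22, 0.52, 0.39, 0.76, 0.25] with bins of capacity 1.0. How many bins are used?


Place items sequentially using First-Fit:
  Item 0.5 -> new Bin 1
  Item 0.36 -> Bin 1 (now 0.86)
  Item 0.24 -> new Bin 2
  Item 0.88 -> new Bin 3
  Item 0.22 -> Bin 2 (now 0.46)
  Item 0.52 -> Bin 2 (now 0.98)
  Item 0.39 -> new Bin 4
  Item 0.76 -> new Bin 5
  Item 0.25 -> Bin 4 (now 0.64)
Total bins used = 5

5


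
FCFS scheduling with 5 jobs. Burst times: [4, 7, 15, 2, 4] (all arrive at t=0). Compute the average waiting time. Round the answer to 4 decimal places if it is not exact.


FCFS order (as given): [4, 7, 15, 2, 4]
Waiting times:
  Job 1: wait = 0
  Job 2: wait = 4
  Job 3: wait = 11
  Job 4: wait = 26
  Job 5: wait = 28
Sum of waiting times = 69
Average waiting time = 69/5 = 13.8

13.8


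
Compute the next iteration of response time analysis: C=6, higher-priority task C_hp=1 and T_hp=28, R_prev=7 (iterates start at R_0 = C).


R_next = C + ceil(R_prev / T_hp) * C_hp
ceil(7 / 28) = ceil(0.25) = 1
Interference = 1 * 1 = 1
R_next = 6 + 1 = 7
R_next = R_prev, so the iteration has converged (response time = 7).

7


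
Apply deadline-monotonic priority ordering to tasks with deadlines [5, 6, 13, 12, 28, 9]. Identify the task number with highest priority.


Sort tasks by relative deadline (ascending):
  Task 1: deadline = 5
  Task 2: deadline = 6
  Task 6: deadline = 9
  Task 4: deadline = 12
  Task 3: deadline = 13
  Task 5: deadline = 28
Priority order (highest first): [1, 2, 6, 4, 3, 5]
Highest priority task = 1

1


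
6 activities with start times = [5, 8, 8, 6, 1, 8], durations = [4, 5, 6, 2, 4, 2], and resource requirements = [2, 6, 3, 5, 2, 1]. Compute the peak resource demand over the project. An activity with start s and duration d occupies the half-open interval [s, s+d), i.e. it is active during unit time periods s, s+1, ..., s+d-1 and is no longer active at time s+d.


Each activity i is active on [start_i, start_i + duration_i).
Compute total resource usage per time slot:
  t=0: active resources = [], total = 0
  t=1: active resources = [2], total = 2
  t=2: active resources = [2], total = 2
  t=3: active resources = [2], total = 2
  t=4: active resources = [2], total = 2
  t=5: active resources = [2], total = 2
  t=6: active resources = [2, 5], total = 7
  t=7: active resources = [2, 5], total = 7
  t=8: active resources = [2, 6, 3, 1], total = 12
  t=9: active resources = [6, 3, 1], total = 10
  t=10: active resources = [6, 3], total = 9
  t=11: active resources = [6, 3], total = 9
  t=12: active resources = [6, 3], total = 9
  t=13: active resources = [3], total = 3
Peak resource demand = 12

12


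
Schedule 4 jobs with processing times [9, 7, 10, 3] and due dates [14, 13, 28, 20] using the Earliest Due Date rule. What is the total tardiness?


Sort by due date (EDD order): [(7, 13), (9, 14), (3, 20), (10, 28)]
Compute completion times and tardiness:
  Job 1: p=7, d=13, C=7, tardiness=max(0,7-13)=0
  Job 2: p=9, d=14, C=16, tardiness=max(0,16-14)=2
  Job 3: p=3, d=20, C=19, tardiness=max(0,19-20)=0
  Job 4: p=10, d=28, C=29, tardiness=max(0,29-28)=1
Total tardiness = 3

3


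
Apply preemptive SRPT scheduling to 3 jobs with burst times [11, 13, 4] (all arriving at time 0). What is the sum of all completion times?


Since all jobs arrive at t=0, SRPT equals SPT ordering.
SPT order: [4, 11, 13]
Completion times:
  Job 1: p=4, C=4
  Job 2: p=11, C=15
  Job 3: p=13, C=28
Total completion time = 4 + 15 + 28 = 47

47


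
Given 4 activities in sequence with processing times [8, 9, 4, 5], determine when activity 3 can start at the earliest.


Activity 3 starts after activities 1 through 2 complete.
Predecessor durations: [8, 9]
ES = 8 + 9 = 17

17


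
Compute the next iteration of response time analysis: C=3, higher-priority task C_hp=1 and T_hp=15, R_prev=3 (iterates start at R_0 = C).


R_next = C + ceil(R_prev / T_hp) * C_hp
ceil(3 / 15) = ceil(0.2) = 1
Interference = 1 * 1 = 1
R_next = 3 + 1 = 4

4


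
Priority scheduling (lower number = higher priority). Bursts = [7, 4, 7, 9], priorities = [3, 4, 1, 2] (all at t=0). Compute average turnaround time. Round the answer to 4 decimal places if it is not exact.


Sort by priority (ascending = highest first):
Order: [(1, 7), (2, 9), (3, 7), (4, 4)]
Completion times:
  Priority 1, burst=7, C=7
  Priority 2, burst=9, C=16
  Priority 3, burst=7, C=23
  Priority 4, burst=4, C=27
Average turnaround = 73/4 = 18.25

18.25


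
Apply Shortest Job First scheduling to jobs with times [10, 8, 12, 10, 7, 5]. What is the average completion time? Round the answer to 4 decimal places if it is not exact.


SJF order (ascending): [5, 7, 8, 10, 10, 12]
Completion times:
  Job 1: burst=5, C=5
  Job 2: burst=7, C=12
  Job 3: burst=8, C=20
  Job 4: burst=10, C=30
  Job 5: burst=10, C=40
  Job 6: burst=12, C=52
Average completion = 159/6 = 26.5

26.5


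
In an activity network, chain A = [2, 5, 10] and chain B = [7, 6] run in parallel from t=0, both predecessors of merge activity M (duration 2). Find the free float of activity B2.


ES(B2) = sum of predecessors on chain B = 7
EF(B2) = ES + duration = 7 + 6 = 13
Successor of B2 is M. ES(M) = max(sum(A), sum(B)) = max(17, 13) = 17
Free float = ES(successor) - EF(current) = 17 - 13 = 4

4


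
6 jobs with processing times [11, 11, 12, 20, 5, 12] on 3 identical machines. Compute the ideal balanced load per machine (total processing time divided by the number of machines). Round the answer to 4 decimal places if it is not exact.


Total processing time = 11 + 11 + 12 + 20 + 5 + 12 = 71
Number of machines = 3
Ideal balanced load = 71 / 3 = 23.6667

23.6667


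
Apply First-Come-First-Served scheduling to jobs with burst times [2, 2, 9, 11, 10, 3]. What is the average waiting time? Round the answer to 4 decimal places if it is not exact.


FCFS order (as given): [2, 2, 9, 11, 10, 3]
Waiting times:
  Job 1: wait = 0
  Job 2: wait = 2
  Job 3: wait = 4
  Job 4: wait = 13
  Job 5: wait = 24
  Job 6: wait = 34
Sum of waiting times = 77
Average waiting time = 77/6 = 12.8333

12.8333


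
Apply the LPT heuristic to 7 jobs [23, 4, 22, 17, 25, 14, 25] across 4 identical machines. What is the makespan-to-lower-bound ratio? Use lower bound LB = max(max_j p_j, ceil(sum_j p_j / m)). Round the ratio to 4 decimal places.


LPT order: [25, 25, 23, 22, 17, 14, 4]
Machine loads after assignment: [29, 25, 37, 39]
LPT makespan = 39
Lower bound = max(max_job, ceil(total/4)) = max(25, 33) = 33
Ratio = 39 / 33 = 1.1818

1.1818


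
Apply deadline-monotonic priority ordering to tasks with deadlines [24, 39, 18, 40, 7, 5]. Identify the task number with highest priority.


Sort tasks by relative deadline (ascending):
  Task 6: deadline = 5
  Task 5: deadline = 7
  Task 3: deadline = 18
  Task 1: deadline = 24
  Task 2: deadline = 39
  Task 4: deadline = 40
Priority order (highest first): [6, 5, 3, 1, 2, 4]
Highest priority task = 6

6


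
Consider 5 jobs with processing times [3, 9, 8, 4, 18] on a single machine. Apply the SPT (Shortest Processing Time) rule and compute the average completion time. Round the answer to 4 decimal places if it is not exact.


Sort jobs by processing time (SPT order): [3, 4, 8, 9, 18]
Compute completion times sequentially:
  Job 1: processing = 3, completes at 3
  Job 2: processing = 4, completes at 7
  Job 3: processing = 8, completes at 15
  Job 4: processing = 9, completes at 24
  Job 5: processing = 18, completes at 42
Sum of completion times = 91
Average completion time = 91/5 = 18.2

18.2


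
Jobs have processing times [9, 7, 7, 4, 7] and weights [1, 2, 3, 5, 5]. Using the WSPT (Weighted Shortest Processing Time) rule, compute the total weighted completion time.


Compute p/w ratios and sort ascending (WSPT): [(4, 5), (7, 5), (7, 3), (7, 2), (9, 1)]
Compute weighted completion times:
  Job (p=4,w=5): C=4, w*C=5*4=20
  Job (p=7,w=5): C=11, w*C=5*11=55
  Job (p=7,w=3): C=18, w*C=3*18=54
  Job (p=7,w=2): C=25, w*C=2*25=50
  Job (p=9,w=1): C=34, w*C=1*34=34
Total weighted completion time = 213

213


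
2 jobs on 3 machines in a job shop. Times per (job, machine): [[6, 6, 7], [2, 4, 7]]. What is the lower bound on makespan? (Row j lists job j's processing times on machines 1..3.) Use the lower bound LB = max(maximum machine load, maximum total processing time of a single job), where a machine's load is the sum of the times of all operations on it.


Machine loads:
  Machine 1: 6 + 2 = 8
  Machine 2: 6 + 4 = 10
  Machine 3: 7 + 7 = 14
Max machine load = 14
Job totals:
  Job 1: 19
  Job 2: 13
Max job total = 19
Lower bound = max(14, 19) = 19

19


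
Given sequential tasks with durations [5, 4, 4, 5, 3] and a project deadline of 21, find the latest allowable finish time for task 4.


LF(activity 4) = deadline - sum of successor durations
Successors: activities 5 through 5 with durations [3]
Sum of successor durations = 3
LF = 21 - 3 = 18

18


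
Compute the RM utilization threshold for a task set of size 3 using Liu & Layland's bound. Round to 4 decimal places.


Compute 2^(1/3) = 1.2599210499
Subtract 1: 1.2599210499 - 1 = 0.2599210499
Multiply by n: 3 * 0.2599210499 = 0.7797631497
Round to 4 dp: 0.7798

0.7798


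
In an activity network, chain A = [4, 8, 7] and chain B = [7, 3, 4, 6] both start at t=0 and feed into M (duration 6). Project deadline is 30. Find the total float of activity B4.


Forward pass: ES(B4) = sum of predecessors on chain B = 14
EF = ES + duration = 14 + 6 = 20
Backward pass: LF(M) = deadline = 30; LS(M) = 30 - 6 = 24
LF(B4) = LS(M) - sum(successors on chain B) = 24 - 0 = 24
LS = LF - duration = 24 - 6 = 18
Total float = LS - ES = 18 - 14 = 4

4


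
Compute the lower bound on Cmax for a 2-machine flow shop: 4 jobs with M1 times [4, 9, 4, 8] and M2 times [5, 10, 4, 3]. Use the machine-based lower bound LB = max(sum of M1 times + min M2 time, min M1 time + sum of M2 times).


LB1 = sum(M1 times) + min(M2 times) = 25 + 3 = 28
LB2 = min(M1 times) + sum(M2 times) = 4 + 22 = 26
Lower bound = max(LB1, LB2) = max(28, 26) = 28

28


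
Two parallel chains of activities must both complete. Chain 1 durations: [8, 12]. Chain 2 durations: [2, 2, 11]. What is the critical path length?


Path A total = 8 + 12 = 20
Path B total = 2 + 2 + 11 = 15
Critical path = longest path = max(20, 15) = 20

20


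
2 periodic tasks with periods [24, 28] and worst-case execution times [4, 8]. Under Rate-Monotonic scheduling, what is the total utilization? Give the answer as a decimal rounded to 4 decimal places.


Compute individual utilizations (exact fractions):
  Task 1: C/T = 4/24 = 1/6 (approx. 0.1667)
  Task 2: C/T = 8/28 = 2/7 (approx. 0.2857)
Total utilization U = 1/6 + 2/7 = 19/42
Rounded to 4 decimal places: U = 0.4524
RM (Liu & Layland) bound for 2 tasks = 0.828427; compare with U = 19/42 (approx. 0.452381)
U <= bound, so schedulable by RM sufficient condition.

0.4524


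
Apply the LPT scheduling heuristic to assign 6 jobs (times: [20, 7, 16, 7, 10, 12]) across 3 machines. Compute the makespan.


Sort jobs in decreasing order (LPT): [20, 16, 12, 10, 7, 7]
Assign each job to the least loaded machine:
  Machine 1: jobs [20, 7], load = 27
  Machine 2: jobs [16, 7], load = 23
  Machine 3: jobs [12, 10], load = 22
Makespan = max load = 27

27


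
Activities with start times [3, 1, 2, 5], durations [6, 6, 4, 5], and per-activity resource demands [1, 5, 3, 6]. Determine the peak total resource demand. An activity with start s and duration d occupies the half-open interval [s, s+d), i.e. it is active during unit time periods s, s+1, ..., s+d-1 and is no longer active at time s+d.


Each activity i is active on [start_i, start_i + duration_i).
Compute total resource usage per time slot:
  t=0: active resources = [], total = 0
  t=1: active resources = [5], total = 5
  t=2: active resources = [5, 3], total = 8
  t=3: active resources = [1, 5, 3], total = 9
  t=4: active resources = [1, 5, 3], total = 9
  t=5: active resources = [1, 5, 3, 6], total = 15
  t=6: active resources = [1, 5, 6], total = 12
  t=7: active resources = [1, 6], total = 7
  t=8: active resources = [1, 6], total = 7
  t=9: active resources = [6], total = 6
Peak resource demand = 15

15


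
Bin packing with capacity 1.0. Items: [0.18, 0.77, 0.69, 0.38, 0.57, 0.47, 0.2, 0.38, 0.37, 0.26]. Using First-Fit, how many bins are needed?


Place items sequentially using First-Fit:
  Item 0.18 -> new Bin 1
  Item 0.77 -> Bin 1 (now 0.95)
  Item 0.69 -> new Bin 2
  Item 0.38 -> new Bin 3
  Item 0.57 -> Bin 3 (now 0.95)
  Item 0.47 -> new Bin 4
  Item 0.2 -> Bin 2 (now 0.89)
  Item 0.38 -> Bin 4 (now 0.85)
  Item 0.37 -> new Bin 5
  Item 0.26 -> Bin 5 (now 0.63)
Total bins used = 5

5


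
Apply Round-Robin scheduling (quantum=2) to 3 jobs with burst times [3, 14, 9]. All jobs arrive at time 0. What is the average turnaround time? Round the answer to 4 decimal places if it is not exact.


Time quantum = 2
Execution trace:
  J1 runs 2 units, time = 2
  J2 runs 2 units, time = 4
  J3 runs 2 units, time = 6
  J1 runs 1 units, time = 7
  J2 runs 2 units, time = 9
  J3 runs 2 units, time = 11
  J2 runs 2 units, time = 13
  J3 runs 2 units, time = 15
  J2 runs 2 units, time = 17
  J3 runs 2 units, time = 19
  J2 runs 2 units, time = 21
  J3 runs 1 units, time = 22
  J2 runs 2 units, time = 24
  J2 runs 2 units, time = 26
Finish times: [7, 26, 22]
Average turnaround = 55/3 = 18.3333

18.3333


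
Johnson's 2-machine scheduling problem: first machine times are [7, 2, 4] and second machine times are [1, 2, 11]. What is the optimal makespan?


Apply Johnson's rule:
  Group 1 (a <= b): [(2, 2, 2), (3, 4, 11)]
  Group 2 (a > b): [(1, 7, 1)]
Optimal job order: [2, 3, 1]
Schedule:
  Job 2: M1 done at 2, M2 done at 4
  Job 3: M1 done at 6, M2 done at 17
  Job 1: M1 done at 13, M2 done at 18
Makespan = 18

18


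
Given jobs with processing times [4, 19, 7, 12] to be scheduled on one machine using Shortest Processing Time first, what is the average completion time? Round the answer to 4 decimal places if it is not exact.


Sort jobs by processing time (SPT order): [4, 7, 12, 19]
Compute completion times sequentially:
  Job 1: processing = 4, completes at 4
  Job 2: processing = 7, completes at 11
  Job 3: processing = 12, completes at 23
  Job 4: processing = 19, completes at 42
Sum of completion times = 80
Average completion time = 80/4 = 20.0

20.0


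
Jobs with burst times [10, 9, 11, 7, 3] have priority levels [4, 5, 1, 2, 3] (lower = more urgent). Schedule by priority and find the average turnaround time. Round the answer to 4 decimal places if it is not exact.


Sort by priority (ascending = highest first):
Order: [(1, 11), (2, 7), (3, 3), (4, 10), (5, 9)]
Completion times:
  Priority 1, burst=11, C=11
  Priority 2, burst=7, C=18
  Priority 3, burst=3, C=21
  Priority 4, burst=10, C=31
  Priority 5, burst=9, C=40
Average turnaround = 121/5 = 24.2

24.2
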